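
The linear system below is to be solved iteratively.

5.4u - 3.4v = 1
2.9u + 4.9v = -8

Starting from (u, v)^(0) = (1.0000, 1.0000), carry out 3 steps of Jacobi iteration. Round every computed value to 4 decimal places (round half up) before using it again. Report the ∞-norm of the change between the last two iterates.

Iteration 1:
  u = (1 - (-3.4)·1.0000) / (5.4) = 0.8148
  v = (-8 - (2.9)·1.0000) / (4.9) = -2.2245
Iteration 2:
  u = (1 - (-3.4)·-2.2245) / (5.4) = -1.2154
  v = (-8 - (2.9)·0.8148) / (4.9) = -2.1149
Iteration 3:
  u = (1 - (-3.4)·-2.1149) / (5.4) = -1.1464
  v = (-8 - (2.9)·-1.2154) / (4.9) = -0.9133
Change: (0.0690, 1.2016) → max |·| = 1.2016

1.2016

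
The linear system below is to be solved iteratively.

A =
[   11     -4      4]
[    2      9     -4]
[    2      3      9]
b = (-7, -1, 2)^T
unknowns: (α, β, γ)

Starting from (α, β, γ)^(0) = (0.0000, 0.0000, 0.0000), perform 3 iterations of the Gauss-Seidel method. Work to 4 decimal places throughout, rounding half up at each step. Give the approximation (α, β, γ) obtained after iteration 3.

Iteration 1:
  α = (-7 - (-4)·0.0000 - (4)·0.0000) / (11) = -0.6364
  β = (-1 - (2)·-0.6364 - (-4)·0.0000) / (9) = 0.0303
  γ = (2 - (2)·-0.6364 - (3)·0.0303) / (9) = 0.3535
Iteration 2:
  α = (-7 - (-4)·0.0303 - (4)·0.3535) / (11) = -0.7539
  β = (-1 - (2)·-0.7539 - (-4)·0.3535) / (9) = 0.2135
  γ = (2 - (2)·-0.7539 - (3)·0.2135) / (9) = 0.3186
Iteration 3:
  α = (-7 - (-4)·0.2135 - (4)·0.3186) / (11) = -0.6746
  β = (-1 - (2)·-0.6746 - (-4)·0.3186) / (9) = 0.1804
  γ = (2 - (2)·-0.6746 - (3)·0.1804) / (9) = 0.3120

(-0.6746, 0.1804, 0.3120)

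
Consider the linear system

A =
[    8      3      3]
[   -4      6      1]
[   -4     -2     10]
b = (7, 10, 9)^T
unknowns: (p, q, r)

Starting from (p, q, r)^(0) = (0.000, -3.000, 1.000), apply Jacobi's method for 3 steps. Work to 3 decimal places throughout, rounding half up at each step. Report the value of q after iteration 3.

1.492

Iteration 1:
  p = (7 - (3)·-3.000 - (3)·1.000) / (8) = 1.625
  q = (10 - (-4)·0.000 - (1)·1.000) / (6) = 1.500
  r = (9 - (-4)·0.000 - (-2)·-3.000) / (10) = 0.300
Iteration 2:
  p = (7 - (3)·1.500 - (3)·0.300) / (8) = 0.200
  q = (10 - (-4)·1.625 - (1)·0.300) / (6) = 2.700
  r = (9 - (-4)·1.625 - (-2)·1.500) / (10) = 1.850
Iteration 3:
  p = (7 - (3)·2.700 - (3)·1.850) / (8) = -0.831
  q = (10 - (-4)·0.200 - (1)·1.850) / (6) = 1.492
  r = (9 - (-4)·0.200 - (-2)·2.700) / (10) = 1.520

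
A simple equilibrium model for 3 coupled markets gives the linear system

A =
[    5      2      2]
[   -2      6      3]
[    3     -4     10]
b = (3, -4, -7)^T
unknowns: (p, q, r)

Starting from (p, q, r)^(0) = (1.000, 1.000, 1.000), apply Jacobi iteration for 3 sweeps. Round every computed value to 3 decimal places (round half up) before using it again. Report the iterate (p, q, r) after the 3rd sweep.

Iteration 1:
  p = (3 - (2)·1.000 - (2)·1.000) / (5) = -0.200
  q = (-4 - (-2)·1.000 - (3)·1.000) / (6) = -0.833
  r = (-7 - (3)·1.000 - (-4)·1.000) / (10) = -0.600
Iteration 2:
  p = (3 - (2)·-0.833 - (2)·-0.600) / (5) = 1.173
  q = (-4 - (-2)·-0.200 - (3)·-0.600) / (6) = -0.433
  r = (-7 - (3)·-0.200 - (-4)·-0.833) / (10) = -0.973
Iteration 3:
  p = (3 - (2)·-0.433 - (2)·-0.973) / (5) = 1.162
  q = (-4 - (-2)·1.173 - (3)·-0.973) / (6) = 0.211
  r = (-7 - (3)·1.173 - (-4)·-0.433) / (10) = -1.225

(1.162, 0.211, -1.225)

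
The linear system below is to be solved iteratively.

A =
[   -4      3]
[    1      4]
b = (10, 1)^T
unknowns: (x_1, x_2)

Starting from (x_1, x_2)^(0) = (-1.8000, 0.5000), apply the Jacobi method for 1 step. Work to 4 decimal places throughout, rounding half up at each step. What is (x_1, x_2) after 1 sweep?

Iteration 1:
  x_1 = (10 - (3)·0.5000) / (-4) = -2.1250
  x_2 = (1 - (1)·-1.8000) / (4) = 0.7000

(-2.1250, 0.7000)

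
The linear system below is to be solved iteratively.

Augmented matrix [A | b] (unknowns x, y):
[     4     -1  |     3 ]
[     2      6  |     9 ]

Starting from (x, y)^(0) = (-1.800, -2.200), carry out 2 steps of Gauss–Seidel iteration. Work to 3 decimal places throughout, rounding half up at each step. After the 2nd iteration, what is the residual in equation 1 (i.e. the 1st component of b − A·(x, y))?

-0.301

Iteration 1:
  x = (3 - (-1)·-2.200) / (4) = 0.200
  y = (9 - (2)·0.200) / (6) = 1.433
Iteration 2:
  x = (3 - (-1)·1.433) / (4) = 1.108
  y = (9 - (2)·1.108) / (6) = 1.131
Residual b − A·x = (-0.301, -0.002)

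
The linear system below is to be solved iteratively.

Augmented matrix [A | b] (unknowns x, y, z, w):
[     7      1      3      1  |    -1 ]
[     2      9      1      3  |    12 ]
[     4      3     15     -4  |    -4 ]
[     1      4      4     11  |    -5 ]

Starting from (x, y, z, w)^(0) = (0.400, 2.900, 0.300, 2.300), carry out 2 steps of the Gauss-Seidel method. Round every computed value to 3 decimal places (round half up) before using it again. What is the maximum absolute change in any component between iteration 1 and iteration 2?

1.183

Iteration 1:
  x = (-1 - (1)·2.900 - (3)·0.300 - (1)·2.300) / (7) = -1.014
  y = (12 - (2)·-1.014 - (1)·0.300 - (3)·2.300) / (9) = 0.759
  z = (-4 - (4)·-1.014 - (3)·0.759 - (-4)·2.300) / (15) = 0.465
  w = (-5 - (1)·-1.014 - (4)·0.759 - (4)·0.465) / (11) = -0.807
Iteration 2:
  x = (-1 - (1)·0.759 - (3)·0.465 - (1)·-0.807) / (7) = -0.335
  y = (12 - (2)·-0.335 - (1)·0.465 - (3)·-0.807) / (9) = 1.625
  z = (-4 - (4)·-0.335 - (3)·1.625 - (-4)·-0.807) / (15) = -0.718
  w = (-5 - (1)·-0.335 - (4)·1.625 - (4)·-0.718) / (11) = -0.754
Change: (0.679, 0.866, -1.183, 0.053) → max |·| = 1.183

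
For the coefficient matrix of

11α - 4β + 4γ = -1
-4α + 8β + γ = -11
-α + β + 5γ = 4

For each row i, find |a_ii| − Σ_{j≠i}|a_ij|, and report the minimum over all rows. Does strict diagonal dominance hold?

3

row 1: |11| − (4+4) = 3
row 2: |8| − (4+1) = 3
row 3: |5| − (1+1) = 3
minimum over rows = 3 → strictly diagonally dominant (convergence guaranteed)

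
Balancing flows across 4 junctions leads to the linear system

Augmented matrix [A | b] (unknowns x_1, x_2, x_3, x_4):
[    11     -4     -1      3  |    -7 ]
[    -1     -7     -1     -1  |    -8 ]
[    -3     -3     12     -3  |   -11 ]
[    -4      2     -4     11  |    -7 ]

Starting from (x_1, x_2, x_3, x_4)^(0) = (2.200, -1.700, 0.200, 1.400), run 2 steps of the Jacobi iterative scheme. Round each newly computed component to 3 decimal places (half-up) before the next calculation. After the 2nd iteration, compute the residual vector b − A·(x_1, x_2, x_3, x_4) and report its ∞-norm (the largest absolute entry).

8.563

Iteration 1:
  x_1 = (-7 - (-4)·-1.700 - (-1)·0.200 - (3)·1.400) / (11) = -1.618
  x_2 = (-8 - (-1)·2.200 - (-1)·0.200 - (-1)·1.400) / (-7) = 0.600
  x_3 = (-11 - (-3)·2.200 - (-3)·-1.700 - (-3)·1.400) / (12) = -0.442
  x_4 = (-7 - (-4)·2.200 - (2)·-1.700 - (-4)·0.200) / (11) = 0.545
Iteration 2:
  x_1 = (-7 - (-4)·0.600 - (-1)·-0.442 - (3)·0.545) / (11) = -0.607
  x_2 = (-8 - (-1)·-1.618 - (-1)·-0.442 - (-1)·0.545) / (-7) = 1.359
  x_3 = (-11 - (-3)·-1.618 - (-3)·0.600 - (-3)·0.545) / (12) = -1.035
  x_4 = (-7 - (-4)·-1.618 - (2)·0.600 - (-4)·-0.442) / (11) = -1.495
Residual b − A·x = (8.563, -1.624, -0.809, 0.159); ∞-norm = 8.563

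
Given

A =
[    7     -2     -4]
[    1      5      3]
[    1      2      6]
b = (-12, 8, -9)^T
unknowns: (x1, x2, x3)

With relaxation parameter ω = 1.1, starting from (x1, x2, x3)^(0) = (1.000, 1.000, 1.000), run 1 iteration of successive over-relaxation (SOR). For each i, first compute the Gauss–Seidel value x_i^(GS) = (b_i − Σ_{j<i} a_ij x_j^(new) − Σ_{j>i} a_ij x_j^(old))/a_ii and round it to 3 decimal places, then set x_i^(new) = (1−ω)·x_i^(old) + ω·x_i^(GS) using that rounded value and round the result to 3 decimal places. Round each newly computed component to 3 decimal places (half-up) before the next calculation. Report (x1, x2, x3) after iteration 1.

Iteration 1:
  x1: GS value = (-12 - (-2)·1.000 - (-4)·1.000) / (7) = -0.857;  x1 ← (1−ω)·1.000 + ω·-0.857 = -1.043
  x2: GS value = (8 - (1)·-1.043 - (3)·1.000) / (5) = 1.209;  x2 ← (1−ω)·1.000 + ω·1.209 = 1.230
  x3: GS value = (-9 - (1)·-1.043 - (2)·1.230) / (6) = -1.736;  x3 ← (1−ω)·1.000 + ω·-1.736 = -2.010

(-1.043, 1.230, -2.010)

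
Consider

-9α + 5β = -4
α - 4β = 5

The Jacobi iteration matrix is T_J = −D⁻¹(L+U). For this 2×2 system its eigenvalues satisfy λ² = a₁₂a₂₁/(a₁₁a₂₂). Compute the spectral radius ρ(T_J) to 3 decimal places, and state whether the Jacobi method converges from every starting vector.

a₁₂a₂₁/(a₁₁a₂₂) = (5)·(1) / ((-9)·(-4)) = 0.138889
ρ = √|0.138889| = √0.138889 = 0.373
ρ < 1, so Jacobi converges

0.373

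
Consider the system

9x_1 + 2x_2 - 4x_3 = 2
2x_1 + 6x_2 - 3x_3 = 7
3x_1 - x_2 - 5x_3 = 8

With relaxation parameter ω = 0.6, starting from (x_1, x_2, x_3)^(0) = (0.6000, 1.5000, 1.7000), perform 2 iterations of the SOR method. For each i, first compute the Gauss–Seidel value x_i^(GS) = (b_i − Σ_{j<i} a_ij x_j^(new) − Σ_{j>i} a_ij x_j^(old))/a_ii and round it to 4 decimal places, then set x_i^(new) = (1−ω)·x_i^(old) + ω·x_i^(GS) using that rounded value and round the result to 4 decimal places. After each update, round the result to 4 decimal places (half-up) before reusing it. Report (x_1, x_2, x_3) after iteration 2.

Iteration 1:
  x_1: GS value = (2 - (2)·1.5000 - (-4)·1.7000) / (9) = 0.6444;  x_1 ← (1−ω)·0.6000 + ω·0.6444 = 0.6266
  x_2: GS value = (7 - (2)·0.6266 - (-3)·1.7000) / (6) = 1.8078;  x_2 ← (1−ω)·1.5000 + ω·1.8078 = 1.6847
  x_3: GS value = (8 - (3)·0.6266 - (-1)·1.6847) / (-5) = -1.5610;  x_3 ← (1−ω)·1.7000 + ω·-1.5610 = -0.2566
Iteration 2:
  x_1: GS value = (2 - (2)·1.6847 - (-4)·-0.2566) / (9) = -0.2662;  x_1 ← (1−ω)·0.6266 + ω·-0.2662 = 0.0909
  x_2: GS value = (7 - (2)·0.0909 - (-3)·-0.2566) / (6) = 1.0081;  x_2 ← (1−ω)·1.6847 + ω·1.0081 = 1.2787
  x_3: GS value = (8 - (3)·0.0909 - (-1)·1.2787) / (-5) = -1.8012;  x_3 ← (1−ω)·-0.2566 + ω·-1.8012 = -1.1834

(0.0909, 1.2787, -1.1834)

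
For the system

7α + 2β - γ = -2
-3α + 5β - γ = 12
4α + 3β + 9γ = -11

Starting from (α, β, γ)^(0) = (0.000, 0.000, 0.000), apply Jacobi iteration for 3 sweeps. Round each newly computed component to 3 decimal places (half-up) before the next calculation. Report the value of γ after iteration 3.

-1.374

Iteration 1:
  α = (-2 - (2)·0.000 - (-1)·0.000) / (7) = -0.286
  β = (12 - (-3)·0.000 - (-1)·0.000) / (5) = 2.400
  γ = (-11 - (4)·0.000 - (3)·0.000) / (9) = -1.222
Iteration 2:
  α = (-2 - (2)·2.400 - (-1)·-1.222) / (7) = -1.146
  β = (12 - (-3)·-0.286 - (-1)·-1.222) / (5) = 1.984
  γ = (-11 - (4)·-0.286 - (3)·2.400) / (9) = -1.895
Iteration 3:
  α = (-2 - (2)·1.984 - (-1)·-1.895) / (7) = -1.123
  β = (12 - (-3)·-1.146 - (-1)·-1.895) / (5) = 1.333
  γ = (-11 - (4)·-1.146 - (3)·1.984) / (9) = -1.374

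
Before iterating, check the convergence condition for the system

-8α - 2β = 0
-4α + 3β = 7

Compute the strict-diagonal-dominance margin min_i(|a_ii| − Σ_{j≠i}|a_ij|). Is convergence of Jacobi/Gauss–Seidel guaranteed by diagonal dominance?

-1

row 1: |-8| − (2) = 6
row 2: |3| − (4) = -1
minimum over rows = -1 → not strictly diagonally dominant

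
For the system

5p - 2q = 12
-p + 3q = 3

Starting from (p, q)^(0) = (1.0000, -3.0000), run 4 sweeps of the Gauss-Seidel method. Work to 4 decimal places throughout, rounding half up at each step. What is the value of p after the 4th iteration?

3.2260

Iteration 1:
  p = (12 - (-2)·-3.0000) / (5) = 1.2000
  q = (3 - (-1)·1.2000) / (3) = 1.4000
Iteration 2:
  p = (12 - (-2)·1.4000) / (5) = 2.9600
  q = (3 - (-1)·2.9600) / (3) = 1.9867
Iteration 3:
  p = (12 - (-2)·1.9867) / (5) = 3.1947
  q = (3 - (-1)·3.1947) / (3) = 2.0649
Iteration 4:
  p = (12 - (-2)·2.0649) / (5) = 3.2260
  q = (3 - (-1)·3.2260) / (3) = 2.0753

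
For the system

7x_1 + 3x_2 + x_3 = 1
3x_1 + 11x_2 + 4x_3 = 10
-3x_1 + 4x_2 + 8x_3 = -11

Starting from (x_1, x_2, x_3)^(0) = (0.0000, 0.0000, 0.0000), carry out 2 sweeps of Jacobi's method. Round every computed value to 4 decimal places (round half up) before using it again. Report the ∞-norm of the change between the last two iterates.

Iteration 1:
  x_1 = (1 - (3)·0.0000 - (1)·0.0000) / (7) = 0.1429
  x_2 = (10 - (3)·0.0000 - (4)·0.0000) / (11) = 0.9091
  x_3 = (-11 - (-3)·0.0000 - (4)·0.0000) / (8) = -1.3750
Iteration 2:
  x_1 = (1 - (3)·0.9091 - (1)·-1.3750) / (7) = -0.0503
  x_2 = (10 - (3)·0.1429 - (4)·-1.3750) / (11) = 1.3701
  x_3 = (-11 - (-3)·0.1429 - (4)·0.9091) / (8) = -1.7760
Change: (-0.1932, 0.4610, -0.4010) → max |·| = 0.4610

0.4610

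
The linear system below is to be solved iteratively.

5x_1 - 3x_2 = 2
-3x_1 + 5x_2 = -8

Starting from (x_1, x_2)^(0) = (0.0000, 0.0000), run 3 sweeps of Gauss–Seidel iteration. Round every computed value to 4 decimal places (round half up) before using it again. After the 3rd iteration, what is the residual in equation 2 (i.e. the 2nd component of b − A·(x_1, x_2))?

Iteration 1:
  x_1 = (2 - (-3)·0.0000) / (5) = 0.4000
  x_2 = (-8 - (-3)·0.4000) / (5) = -1.3600
Iteration 2:
  x_1 = (2 - (-3)·-1.3600) / (5) = -0.4160
  x_2 = (-8 - (-3)·-0.4160) / (5) = -1.8496
Iteration 3:
  x_1 = (2 - (-3)·-1.8496) / (5) = -0.7098
  x_2 = (-8 - (-3)·-0.7098) / (5) = -2.0259
Residual b − A·x = (-0.5287, 0.0001)

0.0001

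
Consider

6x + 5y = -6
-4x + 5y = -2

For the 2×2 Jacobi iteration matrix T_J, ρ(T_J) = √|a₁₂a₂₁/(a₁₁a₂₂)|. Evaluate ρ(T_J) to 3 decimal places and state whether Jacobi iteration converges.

0.816

a₁₂a₂₁/(a₁₁a₂₂) = (5)·(-4) / ((6)·(5)) = -0.666667
ρ = √|-0.666667| = √0.666667 = 0.816
ρ < 1, so Jacobi converges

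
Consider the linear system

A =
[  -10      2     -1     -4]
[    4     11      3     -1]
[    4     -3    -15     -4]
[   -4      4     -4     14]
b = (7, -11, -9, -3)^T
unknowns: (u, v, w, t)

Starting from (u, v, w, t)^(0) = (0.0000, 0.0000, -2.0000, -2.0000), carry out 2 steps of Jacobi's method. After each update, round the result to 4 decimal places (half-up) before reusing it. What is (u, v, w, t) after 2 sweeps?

(-0.6263, -1.4896, 1.0168, 0.3771)

Iteration 1:
  u = (7 - (2)·0.0000 - (-1)·-2.0000 - (-4)·-2.0000) / (-10) = 0.3000
  v = (-11 - (4)·0.0000 - (3)·-2.0000 - (-1)·-2.0000) / (11) = -0.6364
  w = (-9 - (4)·0.0000 - (-3)·0.0000 - (-4)·-2.0000) / (-15) = 1.1333
  t = (-3 - (-4)·0.0000 - (4)·0.0000 - (-4)·-2.0000) / (14) = -0.7857
Iteration 2:
  u = (7 - (2)·-0.6364 - (-1)·1.1333 - (-4)·-0.7857) / (-10) = -0.6263
  v = (-11 - (4)·0.3000 - (3)·1.1333 - (-1)·-0.7857) / (11) = -1.4896
  w = (-9 - (4)·0.3000 - (-3)·-0.6364 - (-4)·-0.7857) / (-15) = 1.0168
  t = (-3 - (-4)·0.3000 - (4)·-0.6364 - (-4)·1.1333) / (14) = 0.3771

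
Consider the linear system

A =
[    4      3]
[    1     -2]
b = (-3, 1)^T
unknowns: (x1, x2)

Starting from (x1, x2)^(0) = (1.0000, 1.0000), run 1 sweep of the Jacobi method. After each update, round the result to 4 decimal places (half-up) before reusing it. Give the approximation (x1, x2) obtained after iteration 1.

(-1.5000, 0.0000)

Iteration 1:
  x1 = (-3 - (3)·1.0000) / (4) = -1.5000
  x2 = (1 - (1)·1.0000) / (-2) = 0.0000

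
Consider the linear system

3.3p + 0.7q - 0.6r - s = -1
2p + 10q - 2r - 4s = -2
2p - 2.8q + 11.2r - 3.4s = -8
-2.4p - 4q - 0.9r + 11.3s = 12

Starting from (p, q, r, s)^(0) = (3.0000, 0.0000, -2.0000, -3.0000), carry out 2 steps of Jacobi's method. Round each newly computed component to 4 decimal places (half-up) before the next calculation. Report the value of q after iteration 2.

Iteration 1:
  p = (-1 - (0.7)·0.0000 - (-0.6)·-2.0000 - (-1)·-3.0000) / (3.3) = -1.5758
  q = (-2 - (2)·3.0000 - (-2)·-2.0000 - (-4)·-3.0000) / (10) = -2.4000
  r = (-8 - (2)·3.0000 - (-2.8)·0.0000 - (-3.4)·-3.0000) / (11.2) = -2.1607
  s = (12 - (-2.4)·3.0000 - (-4)·0.0000 - (-0.9)·-2.0000) / (11.3) = 1.5398
Iteration 2:
  p = (-1 - (0.7)·-2.4000 - (-0.6)·-2.1607 - (-1)·1.5398) / (3.3) = 0.2798
  q = (-2 - (2)·-1.5758 - (-2)·-2.1607 - (-4)·1.5398) / (10) = 0.2989
  r = (-8 - (2)·-1.5758 - (-2.8)·-2.4000 - (-3.4)·1.5398) / (11.2) = -0.5655
  s = (12 - (-2.4)·-1.5758 - (-4)·-2.4000 - (-0.9)·-2.1607) / (11.3) = -0.2944

0.2989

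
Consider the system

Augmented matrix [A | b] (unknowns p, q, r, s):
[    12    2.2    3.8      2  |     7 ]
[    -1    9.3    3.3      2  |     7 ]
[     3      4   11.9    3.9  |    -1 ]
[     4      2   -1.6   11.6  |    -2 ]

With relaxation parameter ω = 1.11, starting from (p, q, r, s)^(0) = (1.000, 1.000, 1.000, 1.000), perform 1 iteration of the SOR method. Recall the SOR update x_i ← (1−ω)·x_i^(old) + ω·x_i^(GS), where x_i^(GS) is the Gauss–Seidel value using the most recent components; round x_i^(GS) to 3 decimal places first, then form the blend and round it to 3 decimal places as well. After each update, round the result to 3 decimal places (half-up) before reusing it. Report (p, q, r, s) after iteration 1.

(-0.202, 0.069, -0.536, -0.320)

Iteration 1:
  p: GS value = (7 - (2.2)·1.000 - (3.8)·1.000 - (2)·1.000) / (12) = -0.083;  p ← (1−ω)·1.000 + ω·-0.083 = -0.202
  q: GS value = (7 - (-1)·-0.202 - (3.3)·1.000 - (2)·1.000) / (9.3) = 0.161;  q ← (1−ω)·1.000 + ω·0.161 = 0.069
  r: GS value = (-1 - (3)·-0.202 - (4)·0.069 - (3.9)·1.000) / (11.9) = -0.384;  r ← (1−ω)·1.000 + ω·-0.384 = -0.536
  s: GS value = (-2 - (4)·-0.202 - (2)·0.069 - (-1.6)·-0.536) / (11.6) = -0.189;  s ← (1−ω)·1.000 + ω·-0.189 = -0.320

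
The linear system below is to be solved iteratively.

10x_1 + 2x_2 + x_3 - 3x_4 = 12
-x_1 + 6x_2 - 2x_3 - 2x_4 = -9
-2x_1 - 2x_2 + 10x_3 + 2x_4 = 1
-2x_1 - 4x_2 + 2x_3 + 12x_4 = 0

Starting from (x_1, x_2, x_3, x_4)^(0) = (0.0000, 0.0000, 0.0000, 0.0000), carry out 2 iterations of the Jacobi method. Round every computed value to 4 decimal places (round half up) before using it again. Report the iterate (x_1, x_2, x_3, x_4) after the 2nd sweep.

(1.4900, -1.2667, 0.0400, -0.3167)

Iteration 1:
  x_1 = (12 - (2)·0.0000 - (1)·0.0000 - (-3)·0.0000) / (10) = 1.2000
  x_2 = (-9 - (-1)·0.0000 - (-2)·0.0000 - (-2)·0.0000) / (6) = -1.5000
  x_3 = (1 - (-2)·0.0000 - (-2)·0.0000 - (2)·0.0000) / (10) = 0.1000
  x_4 = (0 - (-2)·0.0000 - (-4)·0.0000 - (2)·0.0000) / (12) = 0.0000
Iteration 2:
  x_1 = (12 - (2)·-1.5000 - (1)·0.1000 - (-3)·0.0000) / (10) = 1.4900
  x_2 = (-9 - (-1)·1.2000 - (-2)·0.1000 - (-2)·0.0000) / (6) = -1.2667
  x_3 = (1 - (-2)·1.2000 - (-2)·-1.5000 - (2)·0.0000) / (10) = 0.0400
  x_4 = (0 - (-2)·1.2000 - (-4)·-1.5000 - (2)·0.1000) / (12) = -0.3167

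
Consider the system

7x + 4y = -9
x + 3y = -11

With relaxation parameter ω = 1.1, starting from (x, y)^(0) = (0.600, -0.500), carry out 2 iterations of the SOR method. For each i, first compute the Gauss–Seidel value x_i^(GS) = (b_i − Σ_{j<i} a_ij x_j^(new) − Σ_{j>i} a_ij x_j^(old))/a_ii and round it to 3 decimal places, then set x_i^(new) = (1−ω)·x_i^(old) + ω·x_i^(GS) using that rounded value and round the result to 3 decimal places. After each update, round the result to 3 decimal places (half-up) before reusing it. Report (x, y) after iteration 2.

(0.938, -4.021)

Iteration 1:
  x: GS value = (-9 - (4)·-0.500) / (7) = -1.000;  x ← (1−ω)·0.600 + ω·-1.000 = -1.160
  y: GS value = (-11 - (1)·-1.160) / (3) = -3.280;  y ← (1−ω)·-0.500 + ω·-3.280 = -3.558
Iteration 2:
  x: GS value = (-9 - (4)·-3.558) / (7) = 0.747;  x ← (1−ω)·-1.160 + ω·0.747 = 0.938
  y: GS value = (-11 - (1)·0.938) / (3) = -3.979;  y ← (1−ω)·-3.558 + ω·-3.979 = -4.021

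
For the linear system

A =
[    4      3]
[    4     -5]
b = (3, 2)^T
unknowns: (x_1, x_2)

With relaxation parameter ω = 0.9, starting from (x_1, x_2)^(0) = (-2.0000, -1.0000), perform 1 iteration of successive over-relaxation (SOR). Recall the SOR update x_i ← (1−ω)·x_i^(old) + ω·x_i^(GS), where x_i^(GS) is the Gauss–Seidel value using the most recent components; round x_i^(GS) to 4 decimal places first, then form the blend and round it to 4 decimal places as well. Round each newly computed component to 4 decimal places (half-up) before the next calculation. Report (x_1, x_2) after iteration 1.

(1.1500, 0.3680)

Iteration 1:
  x_1: GS value = (3 - (3)·-1.0000) / (4) = 1.5000;  x_1 ← (1−ω)·-2.0000 + ω·1.5000 = 1.1500
  x_2: GS value = (2 - (4)·1.1500) / (-5) = 0.5200;  x_2 ← (1−ω)·-1.0000 + ω·0.5200 = 0.3680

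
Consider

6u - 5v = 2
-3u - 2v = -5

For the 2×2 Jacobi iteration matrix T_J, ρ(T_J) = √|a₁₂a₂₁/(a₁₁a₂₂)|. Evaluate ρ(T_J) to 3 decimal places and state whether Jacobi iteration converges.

a₁₂a₂₁/(a₁₁a₂₂) = (-5)·(-3) / ((6)·(-2)) = -1.250000
ρ = √|-1.250000| = √1.250000 = 1.118
ρ > 1, so Jacobi diverges

1.118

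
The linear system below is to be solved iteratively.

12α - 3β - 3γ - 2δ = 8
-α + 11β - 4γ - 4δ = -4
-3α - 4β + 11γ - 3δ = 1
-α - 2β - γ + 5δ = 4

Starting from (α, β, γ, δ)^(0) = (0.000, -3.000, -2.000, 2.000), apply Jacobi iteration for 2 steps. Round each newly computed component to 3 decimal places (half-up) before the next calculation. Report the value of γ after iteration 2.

Iteration 1:
  α = (8 - (-3)·-3.000 - (-3)·-2.000 - (-2)·2.000) / (12) = -0.250
  β = (-4 - (-1)·0.000 - (-4)·-2.000 - (-4)·2.000) / (11) = -0.364
  γ = (1 - (-3)·0.000 - (-4)·-3.000 - (-3)·2.000) / (11) = -0.455
  δ = (4 - (-1)·0.000 - (-2)·-3.000 - (-1)·-2.000) / (5) = -0.800
Iteration 2:
  α = (8 - (-3)·-0.364 - (-3)·-0.455 - (-2)·-0.800) / (12) = 0.329
  β = (-4 - (-1)·-0.250 - (-4)·-0.455 - (-4)·-0.800) / (11) = -0.843
  γ = (1 - (-3)·-0.250 - (-4)·-0.364 - (-3)·-0.800) / (11) = -0.328
  δ = (4 - (-1)·-0.250 - (-2)·-0.364 - (-1)·-0.455) / (5) = 0.513

-0.328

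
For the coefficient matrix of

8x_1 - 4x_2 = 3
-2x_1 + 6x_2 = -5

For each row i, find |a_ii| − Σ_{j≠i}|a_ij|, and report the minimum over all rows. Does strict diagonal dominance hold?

4

row 1: |8| − (4) = 4
row 2: |6| − (2) = 4
minimum over rows = 4 → strictly diagonally dominant (convergence guaranteed)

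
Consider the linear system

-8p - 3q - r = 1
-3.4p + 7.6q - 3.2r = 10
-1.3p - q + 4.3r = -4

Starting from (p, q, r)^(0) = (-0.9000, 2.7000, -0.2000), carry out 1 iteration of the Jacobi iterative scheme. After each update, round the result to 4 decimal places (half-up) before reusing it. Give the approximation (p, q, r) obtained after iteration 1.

Iteration 1:
  p = (1 - (-3)·2.7000 - (-1)·-0.2000) / (-8) = -1.1125
  q = (10 - (-3.4)·-0.9000 - (-3.2)·-0.2000) / (7.6) = 0.8289
  r = (-4 - (-1.3)·-0.9000 - (-1)·2.7000) / (4.3) = -0.5744

(-1.1125, 0.8289, -0.5744)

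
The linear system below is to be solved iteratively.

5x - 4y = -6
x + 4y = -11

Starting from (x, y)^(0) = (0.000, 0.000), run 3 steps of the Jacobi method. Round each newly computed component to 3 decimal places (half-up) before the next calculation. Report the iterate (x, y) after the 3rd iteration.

(-3.160, -1.900)

Iteration 1:
  x = (-6 - (-4)·0.000) / (5) = -1.200
  y = (-11 - (1)·0.000) / (4) = -2.750
Iteration 2:
  x = (-6 - (-4)·-2.750) / (5) = -3.400
  y = (-11 - (1)·-1.200) / (4) = -2.450
Iteration 3:
  x = (-6 - (-4)·-2.450) / (5) = -3.160
  y = (-11 - (1)·-3.400) / (4) = -1.900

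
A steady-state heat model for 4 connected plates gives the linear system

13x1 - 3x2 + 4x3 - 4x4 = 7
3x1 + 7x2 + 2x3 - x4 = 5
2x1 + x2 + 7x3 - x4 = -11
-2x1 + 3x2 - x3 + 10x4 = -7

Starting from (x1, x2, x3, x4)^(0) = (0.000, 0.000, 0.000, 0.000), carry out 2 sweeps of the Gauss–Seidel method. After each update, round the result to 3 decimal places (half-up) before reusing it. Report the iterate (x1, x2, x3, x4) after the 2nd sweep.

Iteration 1:
  x1 = (7 - (-3)·0.000 - (4)·0.000 - (-4)·0.000) / (13) = 0.538
  x2 = (5 - (3)·0.538 - (2)·0.000 - (-1)·0.000) / (7) = 0.484
  x3 = (-11 - (2)·0.538 - (1)·0.484 - (-1)·0.000) / (7) = -1.794
  x4 = (-7 - (-2)·0.538 - (3)·0.484 - (-1)·-1.794) / (10) = -0.917
Iteration 2:
  x1 = (7 - (-3)·0.484 - (4)·-1.794 - (-4)·-0.917) / (13) = 0.920
  x2 = (5 - (3)·0.920 - (2)·-1.794 - (-1)·-0.917) / (7) = 0.702
  x3 = (-11 - (2)·0.920 - (1)·0.702 - (-1)·-0.917) / (7) = -2.066
  x4 = (-7 - (-2)·0.920 - (3)·0.702 - (-1)·-2.066) / (10) = -0.933

(0.920, 0.702, -2.066, -0.933)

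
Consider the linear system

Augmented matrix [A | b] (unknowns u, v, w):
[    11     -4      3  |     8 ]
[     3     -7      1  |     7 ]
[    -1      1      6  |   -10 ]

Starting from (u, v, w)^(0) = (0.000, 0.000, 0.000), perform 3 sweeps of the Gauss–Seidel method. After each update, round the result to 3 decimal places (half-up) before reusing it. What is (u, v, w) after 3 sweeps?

Iteration 1:
  u = (8 - (-4)·0.000 - (3)·0.000) / (11) = 0.727
  v = (7 - (3)·0.727 - (1)·0.000) / (-7) = -0.688
  w = (-10 - (-1)·0.727 - (1)·-0.688) / (6) = -1.431
Iteration 2:
  u = (8 - (-4)·-0.688 - (3)·-1.431) / (11) = 0.867
  v = (7 - (3)·0.867 - (1)·-1.431) / (-7) = -0.833
  w = (-10 - (-1)·0.867 - (1)·-0.833) / (6) = -1.383
Iteration 3:
  u = (8 - (-4)·-0.833 - (3)·-1.383) / (11) = 0.802
  v = (7 - (3)·0.802 - (1)·-1.383) / (-7) = -0.854
  w = (-10 - (-1)·0.802 - (1)·-0.854) / (6) = -1.391

(0.802, -0.854, -1.391)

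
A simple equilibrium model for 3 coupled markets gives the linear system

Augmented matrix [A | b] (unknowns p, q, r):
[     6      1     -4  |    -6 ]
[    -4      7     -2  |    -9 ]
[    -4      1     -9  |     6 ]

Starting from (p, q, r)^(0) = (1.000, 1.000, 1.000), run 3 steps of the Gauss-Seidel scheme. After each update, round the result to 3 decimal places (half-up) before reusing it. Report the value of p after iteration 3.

-0.899

Iteration 1:
  p = (-6 - (1)·1.000 - (-4)·1.000) / (6) = -0.500
  q = (-9 - (-4)·-0.500 - (-2)·1.000) / (7) = -1.286
  r = (6 - (-4)·-0.500 - (1)·-1.286) / (-9) = -0.587
Iteration 2:
  p = (-6 - (1)·-1.286 - (-4)·-0.587) / (6) = -1.177
  q = (-9 - (-4)·-1.177 - (-2)·-0.587) / (7) = -2.126
  r = (6 - (-4)·-1.177 - (1)·-2.126) / (-9) = -0.380
Iteration 3:
  p = (-6 - (1)·-2.126 - (-4)·-0.380) / (6) = -0.899
  q = (-9 - (-4)·-0.899 - (-2)·-0.380) / (7) = -1.908
  r = (6 - (-4)·-0.899 - (1)·-1.908) / (-9) = -0.479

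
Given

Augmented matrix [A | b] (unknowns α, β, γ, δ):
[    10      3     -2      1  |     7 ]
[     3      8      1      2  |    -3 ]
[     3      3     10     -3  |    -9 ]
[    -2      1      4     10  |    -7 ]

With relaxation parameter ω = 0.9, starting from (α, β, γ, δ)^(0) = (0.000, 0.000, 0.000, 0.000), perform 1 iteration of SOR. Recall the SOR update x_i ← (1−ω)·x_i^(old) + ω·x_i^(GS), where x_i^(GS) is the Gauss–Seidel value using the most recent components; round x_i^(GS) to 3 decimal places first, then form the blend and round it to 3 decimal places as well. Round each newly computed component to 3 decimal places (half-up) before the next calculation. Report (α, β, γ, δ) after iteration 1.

(0.630, -0.550, -0.832, -0.167)

Iteration 1:
  α: GS value = (7 - (3)·0.000 - (-2)·0.000 - (1)·0.000) / (10) = 0.700;  α ← (1−ω)·0.000 + ω·0.700 = 0.630
  β: GS value = (-3 - (3)·0.630 - (1)·0.000 - (2)·0.000) / (8) = -0.611;  β ← (1−ω)·0.000 + ω·-0.611 = -0.550
  γ: GS value = (-9 - (3)·0.630 - (3)·-0.550 - (-3)·0.000) / (10) = -0.924;  γ ← (1−ω)·0.000 + ω·-0.924 = -0.832
  δ: GS value = (-7 - (-2)·0.630 - (1)·-0.550 - (4)·-0.832) / (10) = -0.186;  δ ← (1−ω)·0.000 + ω·-0.186 = -0.167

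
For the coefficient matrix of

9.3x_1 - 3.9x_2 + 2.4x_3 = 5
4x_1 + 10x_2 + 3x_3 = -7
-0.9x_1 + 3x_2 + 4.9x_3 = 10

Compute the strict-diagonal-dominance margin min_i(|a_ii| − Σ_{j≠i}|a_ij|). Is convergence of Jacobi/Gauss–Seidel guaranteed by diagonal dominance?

row 1: |9.3| − (3.9+2.4) = 3
row 2: |10| − (4+3) = 3
row 3: |4.9| − (0.9+3) = 1
minimum over rows = 1 → strictly diagonally dominant (convergence guaranteed)

1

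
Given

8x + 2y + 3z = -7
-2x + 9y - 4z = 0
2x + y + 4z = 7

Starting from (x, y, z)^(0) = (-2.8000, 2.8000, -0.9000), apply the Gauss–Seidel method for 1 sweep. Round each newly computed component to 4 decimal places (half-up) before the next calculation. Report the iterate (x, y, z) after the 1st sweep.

Iteration 1:
  x = (-7 - (2)·2.8000 - (3)·-0.9000) / (8) = -1.2375
  y = (0 - (-2)·-1.2375 - (-4)·-0.9000) / (9) = -0.6750
  z = (7 - (2)·-1.2375 - (1)·-0.6750) / (4) = 2.5375

(-1.2375, -0.6750, 2.5375)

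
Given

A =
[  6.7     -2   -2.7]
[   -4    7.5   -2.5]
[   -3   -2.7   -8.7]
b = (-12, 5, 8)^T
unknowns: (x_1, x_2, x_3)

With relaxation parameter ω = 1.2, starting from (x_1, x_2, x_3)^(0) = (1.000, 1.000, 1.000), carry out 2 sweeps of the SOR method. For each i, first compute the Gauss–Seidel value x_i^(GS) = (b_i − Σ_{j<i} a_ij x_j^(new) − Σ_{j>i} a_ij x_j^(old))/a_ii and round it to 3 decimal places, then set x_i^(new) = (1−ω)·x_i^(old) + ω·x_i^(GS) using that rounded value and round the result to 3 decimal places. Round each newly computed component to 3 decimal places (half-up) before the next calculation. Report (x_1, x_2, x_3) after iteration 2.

Iteration 1:
  x_1: GS value = (-12 - (-2)·1.000 - (-2.7)·1.000) / (6.7) = -1.090;  x_1 ← (1−ω)·1.000 + ω·-1.090 = -1.508
  x_2: GS value = (5 - (-4)·-1.508 - (-2.5)·1.000) / (7.5) = 0.196;  x_2 ← (1−ω)·1.000 + ω·0.196 = 0.035
  x_3: GS value = (8 - (-3)·-1.508 - (-2.7)·0.035) / (-8.7) = -0.410;  x_3 ← (1−ω)·1.000 + ω·-0.410 = -0.692
Iteration 2:
  x_1: GS value = (-12 - (-2)·0.035 - (-2.7)·-0.692) / (6.7) = -2.059;  x_1 ← (1−ω)·-1.508 + ω·-2.059 = -2.169
  x_2: GS value = (5 - (-4)·-2.169 - (-2.5)·-0.692) / (7.5) = -0.721;  x_2 ← (1−ω)·0.035 + ω·-0.721 = -0.872
  x_3: GS value = (8 - (-3)·-2.169 - (-2.7)·-0.872) / (-8.7) = 0.099;  x_3 ← (1−ω)·-0.692 + ω·0.099 = 0.257

(-2.169, -0.872, 0.257)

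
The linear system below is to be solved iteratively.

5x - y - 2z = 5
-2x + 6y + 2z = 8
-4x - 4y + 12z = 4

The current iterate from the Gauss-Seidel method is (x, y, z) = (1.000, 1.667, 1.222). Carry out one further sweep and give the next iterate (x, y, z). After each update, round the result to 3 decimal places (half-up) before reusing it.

One sweep:
  x = (5 - (-1)·1.667 - (-2)·1.222) / (5) = 1.822
  y = (8 - (-2)·1.822 - (2)·1.222) / (6) = 1.533
  z = (4 - (-4)·1.822 - (-4)·1.533) / (12) = 1.452

(1.822, 1.533, 1.452)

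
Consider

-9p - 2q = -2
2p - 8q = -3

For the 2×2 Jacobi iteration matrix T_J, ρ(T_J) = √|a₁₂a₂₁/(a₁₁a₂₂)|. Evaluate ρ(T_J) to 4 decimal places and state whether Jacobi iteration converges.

0.2357

a₁₂a₂₁/(a₁₁a₂₂) = (-2)·(2) / ((-9)·(-8)) = -0.055556
ρ = √|-0.055556| = √0.055556 = 0.2357
ρ < 1, so Jacobi converges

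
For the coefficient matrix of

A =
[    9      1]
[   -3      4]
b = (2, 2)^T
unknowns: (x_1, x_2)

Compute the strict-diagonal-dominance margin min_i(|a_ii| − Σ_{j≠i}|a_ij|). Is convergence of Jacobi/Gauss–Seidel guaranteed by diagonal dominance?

row 1: |9| − (1) = 8
row 2: |4| − (3) = 1
minimum over rows = 1 → strictly diagonally dominant (convergence guaranteed)

1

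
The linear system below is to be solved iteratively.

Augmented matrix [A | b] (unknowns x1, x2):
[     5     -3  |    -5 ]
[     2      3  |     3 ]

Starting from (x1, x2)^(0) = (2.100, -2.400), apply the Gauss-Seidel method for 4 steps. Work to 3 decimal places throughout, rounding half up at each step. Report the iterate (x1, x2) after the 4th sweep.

(-0.148, 1.099)

Iteration 1:
  x1 = (-5 - (-3)·-2.400) / (5) = -2.440
  x2 = (3 - (2)·-2.440) / (3) = 2.627
Iteration 2:
  x1 = (-5 - (-3)·2.627) / (5) = 0.576
  x2 = (3 - (2)·0.576) / (3) = 0.616
Iteration 3:
  x1 = (-5 - (-3)·0.616) / (5) = -0.630
  x2 = (3 - (2)·-0.630) / (3) = 1.420
Iteration 4:
  x1 = (-5 - (-3)·1.420) / (5) = -0.148
  x2 = (3 - (2)·-0.148) / (3) = 1.099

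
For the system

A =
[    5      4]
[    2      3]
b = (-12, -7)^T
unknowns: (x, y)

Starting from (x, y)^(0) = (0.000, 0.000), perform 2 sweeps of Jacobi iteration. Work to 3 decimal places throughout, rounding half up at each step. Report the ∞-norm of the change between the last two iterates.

Iteration 1:
  x = (-12 - (4)·0.000) / (5) = -2.400
  y = (-7 - (2)·0.000) / (3) = -2.333
Iteration 2:
  x = (-12 - (4)·-2.333) / (5) = -0.534
  y = (-7 - (2)·-2.400) / (3) = -0.733
Change: (1.866, 1.600) → max |·| = 1.866

1.866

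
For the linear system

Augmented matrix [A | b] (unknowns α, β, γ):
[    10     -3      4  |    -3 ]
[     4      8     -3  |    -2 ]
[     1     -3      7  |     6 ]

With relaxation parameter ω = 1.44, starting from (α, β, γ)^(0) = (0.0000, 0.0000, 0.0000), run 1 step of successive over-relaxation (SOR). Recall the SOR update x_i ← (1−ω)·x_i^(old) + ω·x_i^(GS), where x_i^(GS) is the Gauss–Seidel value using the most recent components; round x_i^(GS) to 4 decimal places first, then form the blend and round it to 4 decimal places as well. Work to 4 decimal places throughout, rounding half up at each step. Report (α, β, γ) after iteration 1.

Iteration 1:
  α: GS value = (-3 - (-3)·0.0000 - (4)·0.0000) / (10) = -0.3000;  α ← (1−ω)·0.0000 + ω·-0.3000 = -0.4320
  β: GS value = (-2 - (4)·-0.4320 - (-3)·0.0000) / (8) = -0.0340;  β ← (1−ω)·0.0000 + ω·-0.0340 = -0.0490
  γ: GS value = (6 - (1)·-0.4320 - (-3)·-0.0490) / (7) = 0.8979;  γ ← (1−ω)·0.0000 + ω·0.8979 = 1.2930

(-0.4320, -0.0490, 1.2930)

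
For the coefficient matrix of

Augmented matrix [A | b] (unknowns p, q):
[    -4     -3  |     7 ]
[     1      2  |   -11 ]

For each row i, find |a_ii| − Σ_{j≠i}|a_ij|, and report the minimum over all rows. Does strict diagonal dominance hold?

row 1: |-4| − (3) = 1
row 2: |2| − (1) = 1
minimum over rows = 1 → strictly diagonally dominant (convergence guaranteed)

1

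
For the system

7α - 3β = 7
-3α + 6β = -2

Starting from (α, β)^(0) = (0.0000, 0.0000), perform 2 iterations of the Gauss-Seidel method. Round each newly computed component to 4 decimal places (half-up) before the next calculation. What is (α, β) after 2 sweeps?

Iteration 1:
  α = (7 - (-3)·0.0000) / (7) = 1.0000
  β = (-2 - (-3)·1.0000) / (6) = 0.1667
Iteration 2:
  α = (7 - (-3)·0.1667) / (7) = 1.0714
  β = (-2 - (-3)·1.0714) / (6) = 0.2024

(1.0714, 0.2024)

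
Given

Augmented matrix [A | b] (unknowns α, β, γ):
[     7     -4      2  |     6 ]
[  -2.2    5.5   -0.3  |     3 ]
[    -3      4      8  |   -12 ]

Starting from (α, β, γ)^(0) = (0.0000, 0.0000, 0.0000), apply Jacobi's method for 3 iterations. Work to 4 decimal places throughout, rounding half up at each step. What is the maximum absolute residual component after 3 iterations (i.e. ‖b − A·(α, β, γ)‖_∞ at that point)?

0.9007

Iteration 1:
  α = (6 - (-4)·0.0000 - (2)·0.0000) / (7) = 0.8571
  β = (3 - (-2.2)·0.0000 - (-0.3)·0.0000) / (5.5) = 0.5455
  γ = (-12 - (-3)·0.0000 - (4)·0.0000) / (8) = -1.5000
Iteration 2:
  α = (6 - (-4)·0.5455 - (2)·-1.5000) / (7) = 1.5974
  β = (3 - (-2.2)·0.8571 - (-0.3)·-1.5000) / (5.5) = 0.8065
  γ = (-12 - (-3)·0.8571 - (4)·0.5455) / (8) = -1.4513
Iteration 3:
  α = (6 - (-4)·0.8065 - (2)·-1.4513) / (7) = 1.7327
  β = (3 - (-2.2)·1.5974 - (-0.3)·-1.4513) / (5.5) = 1.1053
  γ = (-12 - (-3)·1.5974 - (4)·0.8065) / (8) = -1.3042
Residual b − A·x = (0.9007, 0.3415, -0.7895); ∞-norm = 0.9007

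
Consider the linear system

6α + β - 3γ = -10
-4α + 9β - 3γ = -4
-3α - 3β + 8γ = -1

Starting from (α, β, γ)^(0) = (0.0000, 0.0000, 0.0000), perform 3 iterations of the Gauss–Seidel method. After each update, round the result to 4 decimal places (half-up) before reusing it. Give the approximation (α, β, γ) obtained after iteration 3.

Iteration 1:
  α = (-10 - (1)·0.0000 - (-3)·0.0000) / (6) = -1.6667
  β = (-4 - (-4)·-1.6667 - (-3)·0.0000) / (9) = -1.1852
  γ = (-1 - (-3)·-1.6667 - (-3)·-1.1852) / (8) = -1.1945
Iteration 2:
  α = (-10 - (1)·-1.1852 - (-3)·-1.1945) / (6) = -2.0664
  β = (-4 - (-4)·-2.0664 - (-3)·-1.1945) / (9) = -1.7610
  γ = (-1 - (-3)·-2.0664 - (-3)·-1.7610) / (8) = -1.5603
Iteration 3:
  α = (-10 - (1)·-1.7610 - (-3)·-1.5603) / (6) = -2.1533
  β = (-4 - (-4)·-2.1533 - (-3)·-1.5603) / (9) = -1.9216
  γ = (-1 - (-3)·-2.1533 - (-3)·-1.9216) / (8) = -1.6531

(-2.1533, -1.9216, -1.6531)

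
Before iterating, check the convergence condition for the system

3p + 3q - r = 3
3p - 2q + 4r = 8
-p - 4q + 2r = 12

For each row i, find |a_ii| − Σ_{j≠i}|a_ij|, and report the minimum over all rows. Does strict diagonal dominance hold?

row 1: |3| − (3+1) = -1
row 2: |-2| − (3+4) = -5
row 3: |2| − (1+4) = -3
minimum over rows = -5 → not strictly diagonally dominant

-5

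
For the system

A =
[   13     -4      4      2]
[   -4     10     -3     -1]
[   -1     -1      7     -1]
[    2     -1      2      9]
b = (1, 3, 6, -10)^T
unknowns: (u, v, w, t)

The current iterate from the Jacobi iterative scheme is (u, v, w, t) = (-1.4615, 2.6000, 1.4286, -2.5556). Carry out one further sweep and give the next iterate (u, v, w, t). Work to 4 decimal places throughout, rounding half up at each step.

One sweep:
  u = (1 - (-4)·2.6000 - (4)·1.4286 - (2)·-2.5556) / (13) = 0.8305
  v = (3 - (-4)·-1.4615 - (-3)·1.4286 - (-1)·-2.5556) / (10) = -0.1116
  w = (6 - (-1)·-1.4615 - (-1)·2.6000 - (-1)·-2.5556) / (7) = 0.6547
  t = (-10 - (2)·-1.4615 - (-1)·2.6000 - (2)·1.4286) / (9) = -0.8149

(0.8305, -0.1116, 0.6547, -0.8149)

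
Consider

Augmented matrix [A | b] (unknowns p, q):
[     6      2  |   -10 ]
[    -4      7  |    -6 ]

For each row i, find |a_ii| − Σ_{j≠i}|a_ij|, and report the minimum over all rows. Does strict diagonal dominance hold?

row 1: |6| − (2) = 4
row 2: |7| − (4) = 3
minimum over rows = 3 → strictly diagonally dominant (convergence guaranteed)

3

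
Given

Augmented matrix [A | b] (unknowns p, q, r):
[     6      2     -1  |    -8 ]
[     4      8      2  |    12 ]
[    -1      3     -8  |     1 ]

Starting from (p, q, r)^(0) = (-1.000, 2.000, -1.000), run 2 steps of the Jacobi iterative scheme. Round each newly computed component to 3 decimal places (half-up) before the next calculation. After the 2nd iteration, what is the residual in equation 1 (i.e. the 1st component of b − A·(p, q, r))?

Iteration 1:
  p = (-8 - (2)·2.000 - (-1)·-1.000) / (6) = -2.167
  q = (12 - (4)·-1.000 - (2)·-1.000) / (8) = 2.250
  r = (1 - (-1)·-1.000 - (3)·2.000) / (-8) = 0.750
Iteration 2:
  p = (-8 - (2)·2.250 - (-1)·0.750) / (6) = -1.958
  q = (12 - (4)·-2.167 - (2)·0.750) / (8) = 2.396
  r = (1 - (-1)·-2.167 - (3)·2.250) / (-8) = 0.990
Residual b − A·x = (-0.054, -1.316, -0.226)

-0.054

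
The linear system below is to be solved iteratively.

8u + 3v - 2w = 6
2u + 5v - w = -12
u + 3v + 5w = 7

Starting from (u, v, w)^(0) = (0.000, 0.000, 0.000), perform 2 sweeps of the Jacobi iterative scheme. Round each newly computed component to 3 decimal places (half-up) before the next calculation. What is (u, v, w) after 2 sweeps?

Iteration 1:
  u = (6 - (3)·0.000 - (-2)·0.000) / (8) = 0.750
  v = (-12 - (2)·0.000 - (-1)·0.000) / (5) = -2.400
  w = (7 - (1)·0.000 - (3)·0.000) / (5) = 1.400
Iteration 2:
  u = (6 - (3)·-2.400 - (-2)·1.400) / (8) = 2.000
  v = (-12 - (2)·0.750 - (-1)·1.400) / (5) = -2.420
  w = (7 - (1)·0.750 - (3)·-2.400) / (5) = 2.690

(2.000, -2.420, 2.690)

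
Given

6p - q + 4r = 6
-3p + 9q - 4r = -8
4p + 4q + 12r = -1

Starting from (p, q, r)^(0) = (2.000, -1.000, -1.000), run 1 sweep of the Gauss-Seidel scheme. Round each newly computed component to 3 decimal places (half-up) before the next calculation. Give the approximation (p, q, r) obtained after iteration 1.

(1.500, -0.833, -0.306)

Iteration 1:
  p = (6 - (-1)·-1.000 - (4)·-1.000) / (6) = 1.500
  q = (-8 - (-3)·1.500 - (-4)·-1.000) / (9) = -0.833
  r = (-1 - (4)·1.500 - (4)·-0.833) / (12) = -0.306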